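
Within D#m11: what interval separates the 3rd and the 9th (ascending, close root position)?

D# minor eleventh is spelled D# F# A# C# E# G#.
The 3rd is F# and the 9th is E#.
F# up to E# spans 7 letter names and 11 semitones — a major seventh.

major 7th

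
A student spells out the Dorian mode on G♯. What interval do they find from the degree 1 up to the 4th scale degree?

The scale runs G♯ A♯ B C♯ D♯ E♯ F♯.
That puts G♯ below C♯.
From G♯ to C♯ is 5 semitones, exactly the perfect fourth.

perfect fourth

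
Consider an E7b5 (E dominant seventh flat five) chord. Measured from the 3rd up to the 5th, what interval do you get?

The chord tones of E7b5 (E dominant seventh flat five) are E-G♯-B♭-D.
That puts G♯ below B♭.
G♯ up to B♭ is 2 semitones, a whole step narrower than a major third, so the interval is diminished.

diminished third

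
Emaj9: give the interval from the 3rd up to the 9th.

Emaj9 is spelled E–G♯–B–D♯–F♯.
So we need the interval from G♯ up to F♯.
7 letter names make it a seventh; at 10 semitones (a half step narrower than major) the quality is minor.

minor 7th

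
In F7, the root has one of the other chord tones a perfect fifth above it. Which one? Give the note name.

The chord tones of F7 are F–A–C–Eb.
The root is F. A perfect fifth above F is C.
C is the chord's 5th.

C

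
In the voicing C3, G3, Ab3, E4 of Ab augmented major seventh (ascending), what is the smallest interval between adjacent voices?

minor second

Adjacent intervals: C3→G3 = perfect fifth; G3→Ab3 = minor second; Ab3→E4 = augmented fifth.
The smallest is G3 to Ab3, a minor second (1 semitone).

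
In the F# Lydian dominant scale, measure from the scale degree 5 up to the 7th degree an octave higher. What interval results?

minor tenth

The scale runs F# G# A# B# C# D# E.
That puts C# below E.
C# up to E is 15 semitones, a half step narrower than a major tenth, so the interval is minor.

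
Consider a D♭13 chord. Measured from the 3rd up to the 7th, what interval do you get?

D♭13 (D♭ dominant thirteenth) is spelled D♭, F, A♭, C♭, E♭, B♭.
3rd = F; 7th = C♭.
From F to C♭: 6 semitones over a fifth = diminished.
This 3–7 tritone is the characteristic tension at the heart of the dominant sound.

d5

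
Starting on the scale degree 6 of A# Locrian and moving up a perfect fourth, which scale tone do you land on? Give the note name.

The scale is A# B C# D# E F# G#.
The scale degree 6 is F#; a perfect fourth above that is B — scale degree 2.

B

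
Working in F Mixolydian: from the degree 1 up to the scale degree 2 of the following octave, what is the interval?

major ninth

Spelling F Mixolydian: F G A B♭ C D E♭.
The degree 1 is F and the scale degree 2 (up an octave) is G.
Counting 9 letters and 14 half steps from F gives a major ninth.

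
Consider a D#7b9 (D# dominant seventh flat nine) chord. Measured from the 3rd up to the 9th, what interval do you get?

d7

Spelling the chord: D#-F##-A#-C#-E.
The 3rd is F## and the 9th is E.
From F## to E: 9 semitones over a seventh = diminished.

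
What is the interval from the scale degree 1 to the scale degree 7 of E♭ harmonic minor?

M7

The scale runs E♭ F G♭ A♭ B♭ C♭ D.
Scale degree 1 = E♭; 7th degree = D.
Counting 7 letters and 11 half steps from E♭ gives a major seventh.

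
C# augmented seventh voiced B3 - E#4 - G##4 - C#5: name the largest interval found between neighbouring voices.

Adjacent intervals: B3→E#4 = augmented fourth; E#4→G##4 = major third; G##4→C#5 = diminished fourth.
The largest is B3 to E#4, an augmented fourth (6 semitones).

augmented fourth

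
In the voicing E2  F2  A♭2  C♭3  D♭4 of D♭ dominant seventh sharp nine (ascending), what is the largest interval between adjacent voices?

Adjacent intervals: E2→F2 = minor second; F2→A♭2 = minor third; A♭2→C♭3 = minor third; C♭3→D♭4 = major ninth.
The largest is C♭3 to D♭4, a major ninth (14 semitones).

major ninth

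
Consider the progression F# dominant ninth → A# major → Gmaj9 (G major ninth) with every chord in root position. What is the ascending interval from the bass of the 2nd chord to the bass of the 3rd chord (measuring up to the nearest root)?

The roots are A# and G.
7 letter names make it a seventh; at 9 semitones (a whole step narrower than major) the quality is diminished.

diminished seventh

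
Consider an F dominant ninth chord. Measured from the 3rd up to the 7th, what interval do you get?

diminished 5th

The chord tones of F9 are F, A, C, Eb, G.
The 3rd is A and the 7th is Eb.
5 letter names make it a fifth; at 6 semitones (a half step narrower than perfect) the quality is diminished.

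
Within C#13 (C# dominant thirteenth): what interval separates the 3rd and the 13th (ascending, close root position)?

perfect eleventh

The chord tones of C#13 (C# dominant thirteenth) are C# E# G# B D# A#.
The 3rd is E# and the 13th is A#.
E# up to A# spans 11 letter names and 17 semitones — a perfect eleventh.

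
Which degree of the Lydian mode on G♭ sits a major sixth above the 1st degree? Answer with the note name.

The scale is G♭ A♭ B♭ C D♭ E♭ F.
The 1st degree is G♭; a major sixth above that is E♭ — scale degree 6.

Eb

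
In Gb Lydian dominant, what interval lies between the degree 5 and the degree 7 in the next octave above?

minor tenth

Spelling Gb Lydian dominant: Gb Ab Bb C Db Eb Fb.
That puts Db below Fb.
Db up to Fb is 15 semitones, a half step narrower than a major tenth, so the interval is minor.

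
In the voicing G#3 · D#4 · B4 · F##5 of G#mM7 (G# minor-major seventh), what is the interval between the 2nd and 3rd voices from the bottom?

Those voices are D#4 and B4.
6 letter names make it a sixth; at 8 semitones (a half step narrower than major) the quality is minor.

minor 6th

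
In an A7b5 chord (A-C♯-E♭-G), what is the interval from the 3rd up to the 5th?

So we need the interval from C♯ up to E♭.
3 letter names make it a third; at 2 semitones (a whole step narrower than major) the quality is diminished.

diminished 3rd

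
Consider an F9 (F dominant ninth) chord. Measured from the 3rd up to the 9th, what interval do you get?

Spelling the chord: F–A–C–Eb–G.
So we need the interval from A up to G.
7 letter names make it a seventh; at 10 semitones (a half step narrower than major) the quality is minor.

minor 7th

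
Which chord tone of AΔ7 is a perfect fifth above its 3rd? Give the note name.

G#

Spelling the chord: A, C♯, E, G♯.
The 3rd is C♯. A perfect fifth above C♯ is G♯.
G♯ is the chord's 7th.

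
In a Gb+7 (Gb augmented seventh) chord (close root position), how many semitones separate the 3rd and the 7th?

6

Gbaug7 (Gb augmented seventh): Gb, Bb, D, Fb.
Bb to Fb is a diminished fifth: 6 semitones.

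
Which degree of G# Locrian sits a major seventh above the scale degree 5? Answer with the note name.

The scale is G# A B C# D E F#.
The scale degree 5 is D; a major seventh above that is C# — scale degree 4.

C#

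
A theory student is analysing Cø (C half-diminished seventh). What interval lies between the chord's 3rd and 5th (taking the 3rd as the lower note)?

minor third

Cø7 is spelled C-Eb-Gb-Bb.
That puts Eb below Gb.
3 letter names make it a third; at 3 semitones (a half step narrower than major) the quality is minor.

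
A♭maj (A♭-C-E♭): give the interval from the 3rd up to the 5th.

That puts C below E♭.
From C to E♭: 3 semitones over a third = minor.

m3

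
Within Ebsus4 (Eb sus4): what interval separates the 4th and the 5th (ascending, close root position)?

M2

Ebsus4 is spelled Eb, Ab, Bb.
The 4th is Ab and the 5th is Bb.
Ab up to Bb spans 2 letter names and 2 semitones — a major second.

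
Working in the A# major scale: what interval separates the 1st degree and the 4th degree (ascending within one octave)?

perfect fourth

The scale runs A# B# C## D# E# F## G##.
The 1st degree is A# and the degree 4 is D#.
A# up to D# spans 4 letter names and 5 semitones — a perfect fourth.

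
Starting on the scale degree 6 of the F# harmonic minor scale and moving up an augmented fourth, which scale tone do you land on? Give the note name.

G#

The scale is F# G# A B C# D E#.
The scale degree 6 is D; an augmented fourth above that is G# — scale degree 2.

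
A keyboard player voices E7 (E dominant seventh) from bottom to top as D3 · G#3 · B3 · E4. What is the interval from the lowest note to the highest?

major 9th

The outer voices are D3 and E4.
Counting 9 letters and 14 half steps from D gives a major ninth.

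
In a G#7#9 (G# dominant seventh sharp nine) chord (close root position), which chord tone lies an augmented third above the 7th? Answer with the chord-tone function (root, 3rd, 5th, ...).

9th

G#7#9 is spelled G#-B#-D#-F#-A##.
The 7th is F#. An augmented third above F# is A##.
A## is the chord's 9th.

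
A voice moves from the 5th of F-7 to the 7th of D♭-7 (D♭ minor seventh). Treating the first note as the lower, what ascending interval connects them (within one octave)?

F-7 has C as its 5th, and D♭-7 (D♭ minor seventh) has C♭ as its 7th.
From C to C♭: 11 semitones over an octave = diminished.

d8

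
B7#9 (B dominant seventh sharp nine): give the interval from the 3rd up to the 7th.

B dominant seventh sharp nine: B, D#, F#, A, C##.
3rd = D#; 7th = A.
From D# to A: 6 semitones over a fifth = diminished.

diminished fifth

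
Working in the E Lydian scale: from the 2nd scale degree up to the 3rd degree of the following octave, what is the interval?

The scale runs E F♯ G♯ A♯ B C♯ D♯.
So we need the interval from F♯ up to G♯.
Counting 9 letters and 14 half steps from F♯ gives a major ninth.

M9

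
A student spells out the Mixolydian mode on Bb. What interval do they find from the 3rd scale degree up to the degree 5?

Bb mixolydian: Bb C D Eb F G Ab.
That puts D below F.
From D to F: 3 semitones over a third = minor.

minor third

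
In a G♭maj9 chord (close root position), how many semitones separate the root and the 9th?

G♭maj9 (G♭ major ninth) is spelled G♭–B♭–D♭–F–A♭.
G♭ to A♭ is a major ninth: 14 semitones.

14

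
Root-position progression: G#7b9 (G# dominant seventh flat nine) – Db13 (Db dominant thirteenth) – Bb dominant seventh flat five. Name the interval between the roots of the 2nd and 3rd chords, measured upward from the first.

major sixth

The roots are Db and Bb.
From Db to Bb is 9 semitones, exactly the major sixth.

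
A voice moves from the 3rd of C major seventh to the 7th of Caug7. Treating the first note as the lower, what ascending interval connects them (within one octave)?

diminished fifth

C major seventh has E as its 3rd, and Caug7 has Bb as its 7th.
5 letter names make it a fifth; at 6 semitones (a half step narrower than perfect) the quality is diminished.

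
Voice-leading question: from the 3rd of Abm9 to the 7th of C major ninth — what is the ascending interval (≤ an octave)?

Abm9 has Cb as its 3rd, and C major ninth has B as its 7th.
7 letter names make it a seventh; at 12 semitones (a half step wider than major) the quality is augmented.

augmented seventh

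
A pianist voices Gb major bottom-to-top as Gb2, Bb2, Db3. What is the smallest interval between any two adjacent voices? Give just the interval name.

minor third

Adjacent intervals: Gb2→Bb2 = major third; Bb2→Db3 = minor third.
The smallest is Bb2 to Db3, a minor third (3 semitones).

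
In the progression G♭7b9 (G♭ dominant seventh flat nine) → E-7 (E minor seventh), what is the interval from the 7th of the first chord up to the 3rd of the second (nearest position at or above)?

G♭7b9 (G♭ dominant seventh flat nine) has F♭ as its 7th, and E-7 (E minor seventh) has G as its 3rd.
F♭ up to G is 3 semitones, a half step wider than a major second, so the interval is augmented.

augmented second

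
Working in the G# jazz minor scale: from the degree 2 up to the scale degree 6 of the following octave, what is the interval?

perfect twelfth

G# melodic minor: G# A# B C# D# E# F##.
So we need the interval from A# up to E#.
A# up to E# spans 12 letter names and 19 semitones — a perfect twelfth.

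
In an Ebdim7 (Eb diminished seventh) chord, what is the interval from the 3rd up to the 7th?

The chord tones of Ebdim7 are Eb Gb Bbb Dbb.
That puts Gb below Dbb.
From Gb to Dbb: 6 semitones over a fifth = diminished.

diminished fifth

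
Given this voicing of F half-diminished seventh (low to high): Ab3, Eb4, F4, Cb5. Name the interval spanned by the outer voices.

minor tenth

The outer voices are Ab3 and Cb5.
Ab up to Cb is 15 semitones, a half step narrower than a major tenth, so the interval is minor.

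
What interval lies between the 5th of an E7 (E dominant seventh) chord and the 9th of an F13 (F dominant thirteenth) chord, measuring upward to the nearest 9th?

The 5th of E7 (E dominant seventh) is B; the 9th of F13 (F dominant thirteenth) is G.
From B to G: 8 semitones over a sixth = minor.

minor sixth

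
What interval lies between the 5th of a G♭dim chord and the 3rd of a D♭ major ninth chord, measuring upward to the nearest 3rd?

A3

G♭dim has D𝄫 as its 5th, and D♭ major ninth has F as its 3rd.
From D𝄫 to F: 5 semitones over a third = augmented.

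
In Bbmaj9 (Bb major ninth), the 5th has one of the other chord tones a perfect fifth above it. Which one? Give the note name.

Spelling the chord: Bb D F A C.
The 5th is F. A perfect fifth above F is C.
C is the chord's 9th.

C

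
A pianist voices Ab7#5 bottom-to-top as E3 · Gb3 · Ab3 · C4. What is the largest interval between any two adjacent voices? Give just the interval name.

major 3rd

Adjacent intervals: E3→Gb3 = diminished third; Gb3→Ab3 = major second; Ab3→C4 = major third.
The largest is Ab3 to C4, a major third (4 semitones).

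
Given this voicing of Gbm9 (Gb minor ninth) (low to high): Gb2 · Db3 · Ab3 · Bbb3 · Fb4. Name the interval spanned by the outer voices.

minor fourteenth

The outer voices are Gb2 and Fb4.
14 letter names make it a fourteenth; at 22 semitones (a half step narrower than major) the quality is minor.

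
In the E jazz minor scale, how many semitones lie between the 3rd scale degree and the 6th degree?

The scale is E F# G A B C# D#.
G up to C# is an augmented fourth — 6 semitones.

6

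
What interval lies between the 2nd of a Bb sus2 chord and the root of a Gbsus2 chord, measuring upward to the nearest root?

diminished fifth

The 2nd of Bb sus2 is C; the root of Gbsus2 is Gb.
C up to Gb is 6 semitones, a half step narrower than a perfect fifth, so the interval is diminished.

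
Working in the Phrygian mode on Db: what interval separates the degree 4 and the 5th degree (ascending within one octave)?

major second

The scale runs Db Ebb Fb Gb Ab Bbb Cb.
Degree 4 = Gb; 5th degree = Ab.
From Gb to Ab is 2 semitones, exactly the major second.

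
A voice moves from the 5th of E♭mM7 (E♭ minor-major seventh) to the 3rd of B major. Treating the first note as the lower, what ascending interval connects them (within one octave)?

augmented third

E♭mM7 (E♭ minor-major seventh) has B♭ as its 5th, and B major has D♯ as its 3rd.
From B♭ to D♯: 5 semitones over a third = augmented.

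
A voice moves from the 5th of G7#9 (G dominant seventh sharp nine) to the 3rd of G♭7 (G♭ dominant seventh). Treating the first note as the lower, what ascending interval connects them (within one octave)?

The 5th of G7#9 (G dominant seventh sharp nine) is D; the 3rd of G♭7 (G♭ dominant seventh) is B♭.
D up to B♭ is 8 semitones, a half step narrower than a major sixth, so the interval is minor.

minor sixth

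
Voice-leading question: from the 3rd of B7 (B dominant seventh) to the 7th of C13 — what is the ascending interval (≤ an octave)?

diminished 6th

B7 (B dominant seventh) has D♯ as its 3rd, and C13 has B♭ as its 7th.
D♯ up to B♭ is 7 semitones, a whole step narrower than a major sixth, so the interval is diminished.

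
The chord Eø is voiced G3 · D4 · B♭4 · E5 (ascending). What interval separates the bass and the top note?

M13

The outer voices are G3 and E5.
From G to E is 21 semitones, exactly the major thirteenth.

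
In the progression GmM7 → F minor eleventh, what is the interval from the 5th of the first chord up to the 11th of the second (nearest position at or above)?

GmM7 has D as its 5th, and F minor eleventh has Bb as its 11th.
D up to Bb is 8 semitones, a half step narrower than a major sixth, so the interval is minor.

minor sixth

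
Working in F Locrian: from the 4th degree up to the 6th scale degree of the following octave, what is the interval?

minor tenth

Spelling F Locrian: F G♭ A♭ B♭ C♭ D♭ E♭.
4th degree = B♭; 6th scale degree (up an octave) = D♭.
10 letter names make it a tenth; at 15 semitones (a half step narrower than major) the quality is minor.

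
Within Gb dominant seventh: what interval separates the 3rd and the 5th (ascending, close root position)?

Gb7 is spelled Gb, Bb, Db, Fb.
That puts Bb below Db.
From Bb to Db: 3 semitones over a third = minor.

minor 3rd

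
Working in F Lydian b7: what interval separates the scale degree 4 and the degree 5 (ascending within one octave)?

minor second

F lydian dominant: F G A B C D Eb.
The scale degree 4 is B and the 5th degree is C.
2 letter names make it a second; at 1 semitone (a half step narrower than major) the quality is minor.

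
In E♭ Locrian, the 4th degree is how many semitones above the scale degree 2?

4

The scale is E♭ F♭ G♭ A♭ B𝄫 C♭ D♭.
F♭ up to A♭ is a major third — 4 semitones.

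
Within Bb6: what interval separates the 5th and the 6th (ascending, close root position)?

M2

The chord tones of Bb major sixth are Bb–D–F–G.
That puts F below G.
From F to G is 2 semitones, exactly the major second.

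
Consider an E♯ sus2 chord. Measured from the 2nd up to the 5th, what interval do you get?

Spelling the chord: E♯, F𝄪, B♯.
2nd = F𝄪; 5th = B♯.
F𝄪 up to B♯ spans 4 letter names and 5 semitones — a perfect fourth.

perfect fourth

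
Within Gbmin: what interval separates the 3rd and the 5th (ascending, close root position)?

major third

Spelling the chord: Gb-Bbb-Db.
So we need the interval from Bbb up to Db.
Bbb up to Db spans 3 letter names and 4 semitones — a major third.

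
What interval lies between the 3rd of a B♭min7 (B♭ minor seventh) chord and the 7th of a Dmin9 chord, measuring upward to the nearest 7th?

major seventh

B♭min7 (B♭ minor seventh) has D♭ as its 3rd, and Dmin9 has C as its 7th.
D♭ up to C spans 7 letter names and 11 semitones — a major seventh.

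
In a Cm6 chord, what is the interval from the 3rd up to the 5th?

major 3rd

The chord tones of Cm6 are C–E♭–G–A.
The 3rd is E♭ and the 5th is G.
E♭ up to G spans 3 letter names and 4 semitones — a major third.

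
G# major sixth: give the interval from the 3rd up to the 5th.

minor third

The chord tones of G#6 are G#–B#–D#–E#.
3rd = B#; 5th = D#.
B# up to D# is 3 semitones, a half step narrower than a major third, so the interval is minor.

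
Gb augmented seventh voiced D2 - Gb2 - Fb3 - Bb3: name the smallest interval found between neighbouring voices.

d4

Adjacent intervals: D2→Gb2 = diminished fourth; Gb2→Fb3 = minor seventh; Fb3→Bb3 = augmented fourth.
The smallest is D2 to Gb2, a diminished fourth (4 semitones).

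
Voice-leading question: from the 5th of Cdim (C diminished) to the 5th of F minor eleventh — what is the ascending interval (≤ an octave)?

augmented fourth

The 5th of Cdim (C diminished) is G♭; the 5th of F minor eleventh is C.
4 letter names make it a fourth; at 6 semitones (a half step wider than perfect) the quality is augmented.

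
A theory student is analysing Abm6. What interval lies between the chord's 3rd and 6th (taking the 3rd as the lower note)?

augmented fourth

Abmin6: Ab–Cb–Eb–F.
3rd = Cb; 6th = F.
4 letter names make it a fourth; at 6 semitones (a half step wider than perfect) the quality is augmented.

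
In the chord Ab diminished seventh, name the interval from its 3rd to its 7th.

diminished fifth

The chord tones of Ab diminished seventh are Ab–Cb–Ebb–Gbb.
So we need the interval from Cb up to Gbb.
Cb up to Gbb is 6 semitones, a half step narrower than a perfect fifth, so the interval is diminished.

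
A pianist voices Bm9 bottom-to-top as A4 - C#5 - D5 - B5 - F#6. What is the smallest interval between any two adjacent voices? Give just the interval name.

minor second

Adjacent intervals: A4→C#5 = major third; C#5→D5 = minor second; D5→B5 = major sixth; B5→F#6 = perfect fifth.
The smallest is C#5 to D5, a minor second (1 semitone).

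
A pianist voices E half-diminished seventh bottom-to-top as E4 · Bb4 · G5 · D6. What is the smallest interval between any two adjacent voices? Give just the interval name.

Adjacent intervals: E4→Bb4 = diminished fifth; Bb4→G5 = major sixth; G5→D6 = perfect fifth.
The smallest is E4 to Bb4, a diminished fifth (6 semitones).

diminished fifth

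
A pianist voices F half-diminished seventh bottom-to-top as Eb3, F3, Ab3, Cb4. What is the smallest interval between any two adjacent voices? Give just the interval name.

Adjacent intervals: Eb3→F3 = major second; F3→Ab3 = minor third; Ab3→Cb4 = minor third.
The smallest is Eb3 to F3, a major second (2 semitones).

major 2nd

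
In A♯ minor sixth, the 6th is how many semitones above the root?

The chord tones of A♯ minor sixth are A♯ C♯ E♯ F𝄪.
A♯ to F𝄪 is a major sixth: 9 semitones.

9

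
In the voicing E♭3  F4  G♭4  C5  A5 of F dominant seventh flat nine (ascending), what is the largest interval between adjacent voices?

major 9th

Adjacent intervals: E♭3→F4 = major ninth; F4→G♭4 = minor second; G♭4→C5 = augmented fourth; C5→A5 = major sixth.
The largest is E♭3 to F4, a major ninth (14 semitones).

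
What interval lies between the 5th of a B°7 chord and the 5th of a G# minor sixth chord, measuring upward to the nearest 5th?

augmented sixth

B°7 has F as its 5th, and G# minor sixth has D# as its 5th.
6 letter names make it a sixth; at 10 semitones (a half step wider than major) the quality is augmented.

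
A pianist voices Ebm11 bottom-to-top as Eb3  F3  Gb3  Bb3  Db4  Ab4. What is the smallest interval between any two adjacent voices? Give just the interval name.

Adjacent intervals: Eb3→F3 = major second; F3→Gb3 = minor second; Gb3→Bb3 = major third; Bb3→Db4 = minor third; Db4→Ab4 = perfect fifth.
The smallest is F3 to Gb3, a minor second (1 semitone).

minor second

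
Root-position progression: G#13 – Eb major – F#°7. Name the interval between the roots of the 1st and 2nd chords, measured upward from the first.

diminished sixth

The roots are G# and Eb.
From G# to Eb: 7 semitones over a sixth = diminished.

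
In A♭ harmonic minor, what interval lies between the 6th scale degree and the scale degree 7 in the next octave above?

The scale runs A♭ B♭ C♭ D♭ E♭ F♭ G.
The 6th scale degree is F♭ and the scale degree 7 (up an octave) is G.
F♭ up to G is 15 semitones, a half step wider than a major ninth, so the interval is augmented.

augmented ninth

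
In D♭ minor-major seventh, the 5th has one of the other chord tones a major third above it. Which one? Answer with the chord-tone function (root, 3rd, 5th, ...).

Spelling the chord: D♭ F♭ A♭ C.
The 5th is A♭. A major third above A♭ is C.
C is the chord's 7th.

7th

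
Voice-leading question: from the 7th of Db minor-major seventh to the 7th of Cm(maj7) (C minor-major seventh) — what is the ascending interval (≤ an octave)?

major 7th

Db minor-major seventh has C as its 7th, and Cm(maj7) (C minor-major seventh) has B as its 7th.
Counting 7 letters and 11 half steps from C gives a major seventh.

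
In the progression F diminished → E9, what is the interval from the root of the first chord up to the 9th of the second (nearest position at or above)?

F diminished has F as its root, and E9 has F# as its 9th.
F up to F# is 1 semitone, a half step wider than a perfect unison, so the interval is augmented.

augmented unison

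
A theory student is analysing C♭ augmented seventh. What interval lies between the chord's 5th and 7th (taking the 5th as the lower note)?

C♭7#5 is spelled C♭ E♭ G B𝄫.
5th = G; 7th = B𝄫.
From G to B𝄫: 2 semitones over a third = diminished.

diminished third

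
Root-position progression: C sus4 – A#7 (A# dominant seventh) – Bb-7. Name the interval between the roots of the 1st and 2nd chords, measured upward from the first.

augmented 6th

The roots are C and A#.
6 letter names make it a sixth; at 10 semitones (a half step wider than major) the quality is augmented.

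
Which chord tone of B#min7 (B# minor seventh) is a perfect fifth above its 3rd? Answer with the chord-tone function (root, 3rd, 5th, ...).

B# minor seventh is spelled B#-D#-F##-A#.
The 3rd is D#. A perfect fifth above D# is A#.
A# is the chord's 7th.

7th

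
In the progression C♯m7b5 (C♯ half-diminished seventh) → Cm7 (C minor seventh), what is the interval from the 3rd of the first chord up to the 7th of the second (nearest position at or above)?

The 3rd of C♯m7b5 (C♯ half-diminished seventh) is E; the 7th of Cm7 (C minor seventh) is B♭.
From E to B♭: 6 semitones over a fifth = diminished.

diminished fifth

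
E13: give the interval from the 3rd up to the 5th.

E13 is spelled E-G♯-B-D-F♯-C♯.
3rd = G♯; 5th = B.
From G♯ to B: 3 semitones over a third = minor.

minor third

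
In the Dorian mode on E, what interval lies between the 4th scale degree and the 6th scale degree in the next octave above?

major tenth

The scale runs E F# G A B C# D.
4th scale degree = A; degree 6 (up an octave) = C#.
From A to C# is 16 semitones, exactly the major tenth.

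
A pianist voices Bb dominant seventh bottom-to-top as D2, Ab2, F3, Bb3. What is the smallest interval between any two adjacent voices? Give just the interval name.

perfect fourth

Adjacent intervals: D2→Ab2 = diminished fifth; Ab2→F3 = major sixth; F3→Bb3 = perfect fourth.
The smallest is F3 to Bb3, a perfect fourth (5 semitones).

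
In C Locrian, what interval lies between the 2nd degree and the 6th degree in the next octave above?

perfect twelfth

C locrian: C D♭ E♭ F G♭ A♭ B♭.
So we need the interval from D♭ up to A♭.
D♭ up to A♭ spans 12 letter names and 19 semitones — a perfect twelfth.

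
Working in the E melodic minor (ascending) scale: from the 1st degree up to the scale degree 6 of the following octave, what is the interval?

major thirteenth

E melodic minor: E F# G A B C# D#.
The 1st degree is E and the 6th scale degree (up an octave) is C#.
E up to C# spans 13 letter names and 21 semitones — a major thirteenth.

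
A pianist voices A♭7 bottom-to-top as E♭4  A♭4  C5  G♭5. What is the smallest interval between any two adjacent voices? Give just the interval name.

major third

Adjacent intervals: E♭4→A♭4 = perfect fourth; A♭4→C5 = major third; C5→G♭5 = diminished fifth.
The smallest is A♭4 to C5, a major third (4 semitones).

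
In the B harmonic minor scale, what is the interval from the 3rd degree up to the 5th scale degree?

Spelling the B harmonic minor scale: B C# D E F# G A#.
The 3rd degree is D and the degree 5 is F#.
From D to F# is 4 semitones, exactly the major third.

major third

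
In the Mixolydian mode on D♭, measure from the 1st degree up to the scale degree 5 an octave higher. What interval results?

D♭ mixolydian: D♭ E♭ F G♭ A♭ B♭ C♭.
That puts D♭ below A♭.
From D♭ to A♭ is 19 semitones, exactly the perfect twelfth.

perfect twelfth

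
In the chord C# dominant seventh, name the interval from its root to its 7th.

minor seventh

The chord tones of C#7 are C#, E#, G#, B.
So we need the interval from C# up to B.
From C# to B: 10 semitones over a seventh = minor.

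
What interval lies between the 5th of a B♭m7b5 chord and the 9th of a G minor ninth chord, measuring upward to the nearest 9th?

The 5th of B♭m7b5 is F♭; the 9th of G minor ninth is A.
F♭ up to A is 5 semitones, a half step wider than a major third, so the interval is augmented.

A3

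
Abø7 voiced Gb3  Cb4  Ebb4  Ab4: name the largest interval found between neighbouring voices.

augmented fourth

Adjacent intervals: Gb3→Cb4 = perfect fourth; Cb4→Ebb4 = minor third; Ebb4→Ab4 = augmented fourth.
The largest is Ebb4 to Ab4, an augmented fourth (6 semitones).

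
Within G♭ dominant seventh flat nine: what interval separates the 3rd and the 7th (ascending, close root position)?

Spelling the chord: G♭-B♭-D♭-F♭-A𝄫.
3rd = B♭; 7th = F♭.
B♭ up to F♭ is 6 semitones, a half step narrower than a perfect fifth, so the interval is diminished.

d5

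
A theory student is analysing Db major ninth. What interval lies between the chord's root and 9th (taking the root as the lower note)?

Spelling the chord: Db-F-Ab-C-Eb.
That puts Db below Eb.
Db up to Eb spans 9 letter names and 14 semitones — a major ninth.

major ninth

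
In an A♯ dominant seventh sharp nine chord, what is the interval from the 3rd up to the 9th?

major seventh

A♯7#9 (A♯ dominant seventh sharp nine): A♯–C𝄪–E♯–G♯–B𝄪.
That puts C𝄪 below B𝄪.
From C𝄪 to B𝄪 is 11 semitones, exactly the major seventh.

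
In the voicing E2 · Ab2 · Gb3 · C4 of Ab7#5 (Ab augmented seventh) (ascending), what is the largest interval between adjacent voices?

minor seventh

Adjacent intervals: E2→Ab2 = diminished fourth; Ab2→Gb3 = minor seventh; Gb3→C4 = augmented fourth.
The largest is Ab2 to Gb3, a minor seventh (10 semitones).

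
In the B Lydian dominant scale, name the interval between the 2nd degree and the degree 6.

Spelling the B Lydian dominant scale: B C♯ D♯ E♯ F♯ G♯ A.
That puts C♯ below G♯.
Counting 5 letters and 7 half steps from C♯ gives a perfect fifth.

perfect fifth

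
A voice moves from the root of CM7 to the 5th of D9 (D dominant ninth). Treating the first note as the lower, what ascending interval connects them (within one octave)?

major sixth

CM7 has C as its root, and D9 (D dominant ninth) has A as its 5th.
From C to A is 9 semitones, exactly the major sixth.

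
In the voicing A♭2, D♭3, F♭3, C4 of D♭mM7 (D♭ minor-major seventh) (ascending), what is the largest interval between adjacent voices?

Adjacent intervals: A♭2→D♭3 = perfect fourth; D♭3→F♭3 = minor third; F♭3→C4 = augmented fifth.
The largest is F♭3 to C4, an augmented fifth (8 semitones).

augmented fifth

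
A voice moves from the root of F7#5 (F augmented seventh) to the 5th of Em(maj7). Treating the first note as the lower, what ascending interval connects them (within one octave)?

F7#5 (F augmented seventh) has F as its root, and Em(maj7) has B as its 5th.
4 letter names make it a fourth; at 6 semitones (a half step wider than perfect) the quality is augmented.

augmented fourth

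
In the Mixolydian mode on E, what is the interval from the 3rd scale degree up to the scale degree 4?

minor second

The scale runs E F# G# A B C# D.
The 3rd scale degree is G# and the degree 4 is A.
From G# to A: 1 semitone over a second = minor.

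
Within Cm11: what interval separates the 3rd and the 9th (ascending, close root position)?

The chord tones of Cm11 (C minor eleventh) are C-Eb-G-Bb-D-F.
That puts Eb below D.
Counting 7 letters and 11 half steps from Eb gives a major seventh.

major 7th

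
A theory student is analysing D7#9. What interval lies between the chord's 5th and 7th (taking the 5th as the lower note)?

D dominant seventh sharp nine is spelled D–F♯–A–C–E♯.
That puts A below C.
From A to C: 3 semitones over a third = minor.

minor 3rd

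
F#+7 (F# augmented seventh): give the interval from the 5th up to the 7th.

The chord tones of F#+7 are F#–A#–C##–E.
That puts C## below E.
3 letter names make it a third; at 2 semitones (a whole step narrower than major) the quality is diminished.

d3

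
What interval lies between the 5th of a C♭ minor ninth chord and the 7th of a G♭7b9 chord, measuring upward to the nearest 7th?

m7

The 5th of C♭ minor ninth is G♭; the 7th of G♭7b9 is F♭.
From G♭ to F♭: 10 semitones over a seventh = minor.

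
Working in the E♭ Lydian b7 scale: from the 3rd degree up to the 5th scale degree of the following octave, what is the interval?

E♭ lydian dominant: E♭ F G A B♭ C D♭.
So we need the interval from G up to B♭.
From G to B♭: 15 semitones over a tenth = minor.

minor tenth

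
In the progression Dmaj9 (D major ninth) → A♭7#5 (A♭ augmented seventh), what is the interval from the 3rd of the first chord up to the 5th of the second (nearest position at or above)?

minor seventh

Dmaj9 (D major ninth) has F♯ as its 3rd, and A♭7#5 (A♭ augmented seventh) has E as its 5th.
F♯ up to E is 10 semitones, a half step narrower than a major seventh, so the interval is minor.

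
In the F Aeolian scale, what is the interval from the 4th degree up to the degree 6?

minor third

F natural minor: F G A♭ B♭ C D♭ E♭.
So we need the interval from B♭ up to D♭.
3 letter names make it a third; at 3 semitones (a half step narrower than major) the quality is minor.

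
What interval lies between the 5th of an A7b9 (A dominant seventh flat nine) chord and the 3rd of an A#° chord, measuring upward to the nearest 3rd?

A7b9 (A dominant seventh flat nine) has E as its 5th, and A#° has C# as its 3rd.
Counting 6 letters and 9 half steps from E gives a major sixth.

major sixth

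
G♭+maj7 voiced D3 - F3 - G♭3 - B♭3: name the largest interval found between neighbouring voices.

major 3rd

Adjacent intervals: D3→F3 = minor third; F3→G♭3 = minor second; G♭3→B♭3 = major third.
The largest is G♭3 to B♭3, a major third (4 semitones).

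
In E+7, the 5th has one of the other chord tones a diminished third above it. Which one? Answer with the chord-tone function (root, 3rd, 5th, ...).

7th

Eaug7 (E augmented seventh): E–G#–B#–D.
The 5th is B#. A diminished third above B# is D.
D is the chord's 7th.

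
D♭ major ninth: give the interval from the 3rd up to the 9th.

Spelling the chord: D♭ F A♭ C E♭.
That puts F below E♭.
F up to E♭ is 10 semitones, a half step narrower than a major seventh, so the interval is minor.

minor 7th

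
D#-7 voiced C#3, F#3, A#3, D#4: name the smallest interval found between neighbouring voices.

Adjacent intervals: C#3→F#3 = perfect fourth; F#3→A#3 = major third; A#3→D#4 = perfect fourth.
The smallest is F#3 to A#3, a major third (4 semitones).

major third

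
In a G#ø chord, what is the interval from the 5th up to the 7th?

major third

Spelling the chord: G# B D F#.
The 5th is D and the 7th is F#.
D up to F# spans 3 letter names and 4 semitones — a major third.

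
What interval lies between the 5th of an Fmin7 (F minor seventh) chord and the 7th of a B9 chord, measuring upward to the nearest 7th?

major sixth

The 5th of Fmin7 (F minor seventh) is C; the 7th of B9 is A.
Counting 6 letters and 9 half steps from C gives a major sixth.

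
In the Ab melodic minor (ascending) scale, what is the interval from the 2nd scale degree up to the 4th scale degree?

minor third

Spelling the Ab melodic minor (ascending) scale: Ab Bb Cb Db Eb F G.
That puts Bb below Db.
3 letter names make it a third; at 3 semitones (a half step narrower than major) the quality is minor.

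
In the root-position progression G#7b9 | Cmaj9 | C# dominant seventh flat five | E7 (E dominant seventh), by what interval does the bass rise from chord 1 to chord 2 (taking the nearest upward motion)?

diminished 4th

The roots are G# and C.
G# up to C is 4 semitones, a half step narrower than a perfect fourth, so the interval is diminished.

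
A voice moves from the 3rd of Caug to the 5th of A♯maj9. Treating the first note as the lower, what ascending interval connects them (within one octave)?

augmented unison

The 3rd of Caug is E; the 5th of A♯maj9 is E♯.
1 letter names make it a unison; at 1 semitone (a half step wider than perfect) the quality is augmented.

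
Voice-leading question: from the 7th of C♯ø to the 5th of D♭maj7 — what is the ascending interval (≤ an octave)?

diminished seventh

C♯ø has B as its 7th, and D♭maj7 has A♭ as its 5th.
B up to A♭ is 9 semitones, a whole step narrower than a major seventh, so the interval is diminished.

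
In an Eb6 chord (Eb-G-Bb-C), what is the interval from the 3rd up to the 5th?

So we need the interval from G up to Bb.
3 letter names make it a third; at 3 semitones (a half step narrower than major) the quality is minor.

minor third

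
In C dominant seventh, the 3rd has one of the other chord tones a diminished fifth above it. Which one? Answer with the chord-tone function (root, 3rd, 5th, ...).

Spelling the chord: C-E-G-B♭.
The 3rd is E. A diminished fifth above E is B♭.
B♭ is the chord's 7th.

7th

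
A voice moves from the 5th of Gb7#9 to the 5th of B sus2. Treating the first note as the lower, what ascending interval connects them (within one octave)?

The 5th of Gb7#9 is Db; the 5th of B sus2 is F#.
Db up to F# is 5 semitones, a half step wider than a major third, so the interval is augmented.

augmented third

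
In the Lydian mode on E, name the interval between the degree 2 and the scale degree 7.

E lydian: E F# G# A# B C# D#.
The degree 2 is F# and the degree 7 is D#.
F# up to D# spans 6 letter names and 9 semitones — a major sixth.

major 6th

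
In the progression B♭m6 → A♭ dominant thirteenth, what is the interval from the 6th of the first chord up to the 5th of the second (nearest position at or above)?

The 6th of B♭m6 is G; the 5th of A♭ dominant thirteenth is E♭.
From G to E♭: 8 semitones over a sixth = minor.

minor sixth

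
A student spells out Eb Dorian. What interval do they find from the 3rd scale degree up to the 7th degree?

perfect fifth

The scale runs Eb F Gb Ab Bb C Db.
The 3rd scale degree is Gb and the scale degree 7 is Db.
Counting 5 letters and 7 half steps from Gb gives a perfect fifth.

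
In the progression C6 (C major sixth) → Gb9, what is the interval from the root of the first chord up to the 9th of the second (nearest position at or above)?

m6

C6 (C major sixth) has C as its root, and Gb9 has Ab as its 9th.
C up to Ab is 8 semitones, a half step narrower than a major sixth, so the interval is minor.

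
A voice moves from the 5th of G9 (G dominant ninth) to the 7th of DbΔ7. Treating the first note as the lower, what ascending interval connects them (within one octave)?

G9 (G dominant ninth) has D as its 5th, and DbΔ7 has C as its 7th.
D up to C is 10 semitones, a half step narrower than a major seventh, so the interval is minor.

minor 7th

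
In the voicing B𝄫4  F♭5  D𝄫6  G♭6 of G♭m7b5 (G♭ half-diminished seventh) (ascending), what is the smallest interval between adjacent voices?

Adjacent intervals: B𝄫4→F♭5 = perfect fifth; F♭5→D𝄫6 = minor sixth; D𝄫6→G♭6 = augmented fourth.
The smallest is D𝄫6 to G♭6, an augmented fourth (6 semitones).

A4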